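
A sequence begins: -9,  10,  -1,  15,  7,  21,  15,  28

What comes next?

Odd-indexed and even-indexed terms follow separate rules.
Track A is -9, -1, 7, 15, which is adding 8 each time.
Track B is 10, 15, 21, 28, which is triangular numbers starting at T_4.
Position 9 → track A, term 5 = 23.

23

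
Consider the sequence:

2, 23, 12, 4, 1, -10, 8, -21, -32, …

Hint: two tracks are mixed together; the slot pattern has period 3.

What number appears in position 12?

The slot pattern repeats as ABB (period 3), so there are 2 interleaved tracks.
Track A = 2, 4, 8: successive powers of 2.
Track B = 23, 12, 1, -10, -21, -32: arithmetic, step −11.
The 12th slot belongs to track B; its 8th term is -54.

-54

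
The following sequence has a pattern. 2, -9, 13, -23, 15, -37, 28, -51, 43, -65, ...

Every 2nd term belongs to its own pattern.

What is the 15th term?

185

Odd-indexed and even-indexed terms follow separate rules.
Subsequence A: 2, 13, 15, 28, 43 — a Fibonacci-like recurrence a_n = a_{n-1} + a_{n-2}.
Subsequence B: -9, -23, -37, -51, -65 — subtracting 14 each time.
Position 15 → subsequence A, term 8 = 185.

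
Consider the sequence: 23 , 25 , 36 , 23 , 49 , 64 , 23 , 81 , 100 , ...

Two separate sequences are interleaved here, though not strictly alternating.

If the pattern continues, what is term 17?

225

Positions follow the repeating pattern ABB; grouping by letter gives 2 tracks.
Track A: 23, 23, 23 — always 23.
Track B: 25, 36, 49, 64, 81, 100 — the squares 5², 6², 7², ….
Position 17 falls in track B as its term 11, giving 225.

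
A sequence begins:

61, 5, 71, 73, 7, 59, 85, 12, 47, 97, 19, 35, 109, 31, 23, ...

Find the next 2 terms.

The terms cycle through 3 interleaved subsequences.
Stream A: 61, 73, 85, 97, 109 — arithmetic, step +12.
Stream B: 5, 7, 12, 19, 31 — a Fibonacci-like recurrence a_n = a_{n-1} + a_{n-2}.
Stream C: 71, 59, 47, 35, 23 — arithmetic with common difference −12.
Position 16 falls in stream A as its term 6, giving 121.
The 17th slot belongs to stream B; its 6th term is 50.

121, 50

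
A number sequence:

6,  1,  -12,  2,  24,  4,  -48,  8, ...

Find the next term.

Odd-indexed and even-indexed terms follow separate rules.
Track A = 6, -12, 24, -48: a geometric progression (common ratio -2).
Track B = 1, 2, 4, 8: powers 2^0, 2^1, 2^2, ….
Term 9 comes from track A (its 5th entry): 96.

96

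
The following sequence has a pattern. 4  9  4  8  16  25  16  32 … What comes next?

Positions follow the repeating pattern AABB; grouping by letter gives 2 tracks.
Track A: 4, 9, 16, 25 — consecutive squares n² from n = 2.
Track B: 4, 8, 16, 32 — powers of 2.
Term 9 comes from track A (its 5th entry): 36.

36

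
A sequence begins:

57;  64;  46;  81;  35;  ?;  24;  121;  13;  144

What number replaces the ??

100

The terms cycle through 2 interleaved subsequences.
Stream A: 57, 46, 35, 24, 13. Subtracting 11 each time.
Stream B: 64, 81, ?, 121, 144. Perfect squares starting at 8².
Filling stream B at index 3 by its rule yields 100.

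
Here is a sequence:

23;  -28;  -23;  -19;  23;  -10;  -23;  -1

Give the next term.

Positions 1, 3, 5, … form one subsequence and positions 2, 4, 6, … form another.
Subsequence A: 23, -23, 23, -23 (the oscillation 23·(−1)^(n+1)).
Subsequence B: -28, -19, -10, -1 (adding 9 each time).
Position 9 → subsequence A, term 5 = 23.

23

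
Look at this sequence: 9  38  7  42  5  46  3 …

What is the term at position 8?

50

Taking every 2nd term gives 2 separate tracks.
Stream A: 9, 7, 5, 3. Subtracting 2 each time.
Stream B: 38, 42, 46. Linear: a_n = 34 + 4·n.
Term 8 comes from stream B (its 4th entry): 50.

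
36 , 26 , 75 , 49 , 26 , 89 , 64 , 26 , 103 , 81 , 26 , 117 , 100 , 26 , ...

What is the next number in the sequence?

The terms cycle through 3 interleaved subsequences.
Track A: 36, 49, 64, 81, 100 (perfect squares starting at 6²).
Track B: 26, 26, 26, 26, 26 (the constant sequence 26).
Track C: 75, 89, 103, 117 (arithmetic, step +14).
The 15th slot belongs to track C; its 5th term is 131.

131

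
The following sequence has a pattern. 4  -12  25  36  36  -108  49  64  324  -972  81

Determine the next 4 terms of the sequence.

100, 2916, -8748, 121

Reading positions in blocks of 4 reveals the pattern AABB — 2 tracks woven together.
Track A: 4, -12, 36, -108, 324, -972 — multiplying by -3 each time.
Track B: 25, 36, 49, 64, 81 — consecutive squares n² from n = 5.
Term 12 comes from track B (its 6th entry): 100.
Position 13 → track A, term 7 = 2916.
Position 14 falls in track A as its term 8, giving -8748.
The 15th slot belongs to track B; its 7th term is 121.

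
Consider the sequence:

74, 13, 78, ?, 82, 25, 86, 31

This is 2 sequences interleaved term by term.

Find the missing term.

19

Taking every 2nd term gives 2 separate tracks.
Stream A = 74, 78, 82, 86: adding 4 each time.
Stream B = 13, ?, 25, 31: arithmetic, step +6.
Stream B's pattern makes the blank 19.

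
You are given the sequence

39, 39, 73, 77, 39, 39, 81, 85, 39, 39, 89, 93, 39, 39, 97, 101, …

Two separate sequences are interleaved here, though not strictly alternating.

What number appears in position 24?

117

Positions follow the repeating pattern AABB; grouping by letter gives 2 tracks.
Track A: 39, 39, 39, 39, 39, 39, 39, 39 — always 39.
Track B: 73, 77, 81, 85, 89, 93, 97, 101 — arithmetic with common difference +4.
Position 24 → track B, term 12 = 117.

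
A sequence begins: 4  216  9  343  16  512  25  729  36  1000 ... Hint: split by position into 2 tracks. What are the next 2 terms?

Odd-indexed and even-indexed terms follow separate rules.
Track A: 4, 9, 16, 25, 36 (consecutive squares n² from n = 2).
Track B: 216, 343, 512, 729, 1000 (perfect cubes starting at 6³).
The 11th slot belongs to track A; its 6th term is 49.
The 12th slot belongs to track B; its 6th term is 1331.

49, 1331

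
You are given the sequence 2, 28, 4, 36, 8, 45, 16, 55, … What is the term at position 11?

64

Split by position mod 2 into 2 tracks.
Stream A: 2, 4, 8, 16 — successive powers of 2.
Stream B: 28, 36, 45, 55 — the triangular numbers T_7, T_8, ….
Position 11 falls in stream A as its term 6, giving 64.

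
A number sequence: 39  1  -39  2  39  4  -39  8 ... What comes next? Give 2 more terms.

Split by position mod 2 into 2 tracks.
Track A: 39, -39, 39, -39 — the oscillation 39·(−1)^(n+1).
Track B: 1, 2, 4, 8 — powers of 2.
Term 9 comes from track A (its 5th entry): 39.
Position 10 → track B, term 5 = 16.

39, 16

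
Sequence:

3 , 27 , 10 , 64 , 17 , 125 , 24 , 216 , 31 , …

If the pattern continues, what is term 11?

38

Odd-indexed and even-indexed terms follow separate rules.
Track A: 3, 10, 17, 24, 31 — adding 7 each time.
Track B: 27, 64, 125, 216 — perfect cubes starting at 3³.
Position 11 → track A, term 6 = 38.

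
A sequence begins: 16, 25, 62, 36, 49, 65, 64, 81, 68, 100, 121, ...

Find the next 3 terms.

Reading positions in blocks of 3 reveals the pattern AAB — 2 tracks woven together.
Stream A is 16, 25, 36, 49, 64, 81, 100, 121, which is perfect squares starting at 4².
Stream B is 62, 65, 68, which is linear: a_n = 59 + 3·n.
The 12th slot belongs to stream B; its 4th term is 71.
Term 13 comes from stream A (its 9th entry): 144.
Term 14 comes from stream A (its 10th entry): 169.

71, 144, 169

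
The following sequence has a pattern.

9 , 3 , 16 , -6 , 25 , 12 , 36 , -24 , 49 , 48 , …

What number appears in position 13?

81

Taking every 2nd term gives 2 separate tracks.
Stream A: 9, 16, 25, 36, 49. The squares 3², 4², 5², ….
Stream B: 3, -6, 12, -24, 48. Multiplying by -2 each time.
The 13th slot belongs to stream A; its 7th term is 81.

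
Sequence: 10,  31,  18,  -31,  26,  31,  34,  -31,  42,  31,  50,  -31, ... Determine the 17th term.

74

Positions 1, 3, 5, … form one subsequence and positions 2, 4, 6, … form another.
Track A: 10, 18, 26, 34, 42, 50 — linear: a_n = 2 + 8·n.
Track B: 31, -31, 31, -31, 31, -31 — alternating ±31.
Position 17 falls in track A as its term 9, giving 74.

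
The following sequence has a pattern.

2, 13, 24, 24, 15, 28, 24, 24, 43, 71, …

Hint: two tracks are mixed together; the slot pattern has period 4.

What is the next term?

Reading positions in blocks of 4 reveals the pattern AABB — 2 tracks woven together.
Stream A is 2, 13, 15, 28, 43, 71, which is each term equals the sum of the previous two.
Stream B is 24, 24, 24, 24, which is the constant sequence 24.
The 11th slot belongs to stream B; its 5th term is 24.

24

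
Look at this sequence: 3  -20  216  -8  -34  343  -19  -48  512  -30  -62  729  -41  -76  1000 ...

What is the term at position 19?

Split by position mod 3: positions 1, 4, 7, … form one track, and each other residue class forms its own.
Track A: 3, -8, -19, -30, -41 (linear: a_n = 14 − 11·n).
Track B: -20, -34, -48, -62, -76 (subtracting 14 each time).
Track C: 216, 343, 512, 729, 1000 (perfect cubes starting at 6³).
Position 19 → track A, term 7 = -63.

-63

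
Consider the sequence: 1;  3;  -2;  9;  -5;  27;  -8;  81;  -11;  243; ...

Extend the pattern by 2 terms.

-14, 729

Taking every 2nd term gives 2 separate tracks.
Track A: 1, -2, -5, -8, -11 (arithmetic with common difference −3).
Track B: 3, 9, 27, 81, 243 (successive powers of 3).
Term 11 comes from track A (its 6th entry): -14.
Position 12 falls in track B as its term 6, giving 729.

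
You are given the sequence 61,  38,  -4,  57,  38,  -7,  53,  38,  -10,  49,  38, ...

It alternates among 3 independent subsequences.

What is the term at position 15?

-16

Split by position mod 3: positions 1, 4, 7, … form one track, and each other residue class forms its own.
Stream A: 61, 57, 53, 49. Linear: a_n = 65 − 4·n.
Stream B: 38, 38, 38, 38. Constant 38.
Stream C: -4, -7, -10. Subtracting 3 each time.
Position 15 falls in stream C as its term 5, giving -16.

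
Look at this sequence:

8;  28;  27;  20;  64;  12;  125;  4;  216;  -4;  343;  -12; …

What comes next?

The terms cycle through 2 interleaved subsequences.
Track A: 8, 27, 64, 125, 216, 343 (perfect cubes starting at 2³).
Track B: 28, 20, 12, 4, -4, -12 (arithmetic with common difference −8).
Term 13 comes from track A (its 7th entry): 512.

512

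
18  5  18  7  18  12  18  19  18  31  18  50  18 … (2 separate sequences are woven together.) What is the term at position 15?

18

Odd-indexed and even-indexed terms follow separate rules.
Stream A: 18, 18, 18, 18, 18, 18, 18 (the constant sequence 18).
Stream B: 5, 7, 12, 19, 31, 50 (each term equals the sum of the previous two).
The 15th slot belongs to stream A; its 8th term is 18.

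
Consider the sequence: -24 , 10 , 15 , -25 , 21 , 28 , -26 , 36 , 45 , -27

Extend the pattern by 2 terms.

Positions follow the repeating pattern ABB; grouping by letter gives 2 tracks.
Stream A = -24, -25, -26, -27: linear: a_n = -23 − n.
Stream B = 10, 15, 21, 28, 36, 45: triangular numbers n(n+1)/2 for n = 4, 5, ….
The 11th slot belongs to stream B; its 7th term is 55.
Position 12 → stream B, term 8 = 66.

55, 66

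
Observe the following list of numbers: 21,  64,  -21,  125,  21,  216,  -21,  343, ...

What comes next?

21

Split by position mod 2 into 2 tracks.
Track A is 21, -21, 21, -21, which is oscillating between 21 and -21.
Track B is 64, 125, 216, 343, which is perfect cubes starting at 4³.
Position 9 falls in track A as its term 5, giving 21.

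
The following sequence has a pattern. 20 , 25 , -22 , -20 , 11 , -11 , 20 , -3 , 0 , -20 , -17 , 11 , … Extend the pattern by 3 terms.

The terms cycle through 3 interleaved subsequences.
Track A: 20, -20, 20, -20. Alternating ±20.
Track B: 25, 11, -3, -17. Arithmetic, step −14.
Track C: -22, -11, 0, 11. Arithmetic, step +11.
Term 13 comes from track A (its 5th entry): 20.
Position 14 → track B, term 5 = -31.
The 15th slot belongs to track C; its 5th term is 22.

20, -31, 22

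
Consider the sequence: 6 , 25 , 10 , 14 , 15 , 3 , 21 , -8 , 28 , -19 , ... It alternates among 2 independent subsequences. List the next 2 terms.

Positions 1, 3, 5, … form one subsequence and positions 2, 4, 6, … form another.
Track A: 6, 10, 15, 21, 28 (triangular numbers n(n+1)/2 for n = 3, 4, …).
Track B: 25, 14, 3, -8, -19 (linear: a_n = 36 − 11·n).
Term 11 comes from track A (its 6th entry): 36.
Term 12 comes from track B (its 6th entry): -30.

36, -30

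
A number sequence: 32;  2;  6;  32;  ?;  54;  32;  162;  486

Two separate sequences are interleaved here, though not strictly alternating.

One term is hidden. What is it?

The slot pattern repeats as ABB (period 3), so there are 2 interleaved tracks.
Track A: 32, 32, 32. Always 32.
Track B: 2, 6, ?, 54, 162, 486. Multiplying by 3 each time.
Track B's pattern makes the blank 18.

18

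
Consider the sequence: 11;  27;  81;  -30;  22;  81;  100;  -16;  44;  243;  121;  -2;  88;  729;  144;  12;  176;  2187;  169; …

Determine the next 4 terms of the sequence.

Split by position mod 4: positions 1, 5, 9, … form one track, and each other residue class forms its own.
Stream A: 11, 22, 44, 88, 176 (geometric, ×2 each step).
Stream B: 27, 81, 243, 729, 2187 (powers 3^3, 3^4, 3^5, …).
Stream C: 81, 100, 121, 144, 169 (consecutive squares n² from n = 9).
Stream D: -30, -16, -2, 12 (linear: a_n = -44 + 14·n).
Term 20 comes from stream D (its 5th entry): 26.
Position 21 → stream A, term 6 = 352.
Term 22 comes from stream B (its 6th entry): 6561.
Position 23 → stream C, term 6 = 196.

26, 352, 6561, 196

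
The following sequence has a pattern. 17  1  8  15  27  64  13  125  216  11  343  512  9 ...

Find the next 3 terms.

729, 1000, 7

The slot pattern repeats as ABB (period 3), so there are 2 interleaved tracks.
Track A is 17, 15, 13, 11, 9, which is subtracting 2 each time.
Track B is 1, 8, 27, 64, 125, 216, 343, 512, which is perfect cubes starting at 1³.
The 14th slot belongs to track B; its 9th term is 729.
Position 15 → track B, term 10 = 1000.
Position 16 falls in track A as its term 6, giving 7.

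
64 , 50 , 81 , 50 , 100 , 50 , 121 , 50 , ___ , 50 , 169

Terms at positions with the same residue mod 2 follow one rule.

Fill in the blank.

Split by position mod 2 into 2 tracks.
Subsequence A: 64, 81, 100, 121, ?, 169 — the squares 8², 9², 10², ….
Subsequence B: 50, 50, 50, 50, 50 — always 50.
Subsequence A's pattern makes the blank 144.

144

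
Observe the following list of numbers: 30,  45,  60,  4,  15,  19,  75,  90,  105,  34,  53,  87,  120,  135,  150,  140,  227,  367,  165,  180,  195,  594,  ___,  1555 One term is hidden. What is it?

961

Positions follow the repeating pattern AAABBB; grouping by letter gives 2 tracks.
Track A: 30, 45, 60, 75, 90, 105, 120, 135, 150, 165, 180, 195 — arithmetic, step +15.
Track B: 4, 15, 19, 34, 53, 87, 140, 227, 367, 594, ?, 1555 — a Fibonacci-like recurrence a_n = a_{n-1} + a_{n-2}.
So the missing entry in track B is 961.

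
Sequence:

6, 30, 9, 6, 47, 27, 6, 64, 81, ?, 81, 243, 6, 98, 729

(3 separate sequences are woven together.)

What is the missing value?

Read the sequence 3 terms at a time; column i is its own pattern.
Subsequence A: 6, 6, 6, ?, 6 — always 6.
Subsequence B: 30, 47, 64, 81, 98 — arithmetic, step +17.
Subsequence C: 9, 27, 81, 243, 729 — powers of 3.
So the missing entry in subsequence A is 6.

6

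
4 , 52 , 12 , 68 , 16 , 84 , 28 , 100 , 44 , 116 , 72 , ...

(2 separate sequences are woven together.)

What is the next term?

132

Positions 1, 3, 5, … form one subsequence and positions 2, 4, 6, … form another.
Track A is 4, 12, 16, 28, 44, 72, which is Fibonacci-style (each term is the sum of the two before it).
Track B is 52, 68, 84, 100, 116, which is arithmetic, step +16.
Position 12 falls in track B as its term 6, giving 132.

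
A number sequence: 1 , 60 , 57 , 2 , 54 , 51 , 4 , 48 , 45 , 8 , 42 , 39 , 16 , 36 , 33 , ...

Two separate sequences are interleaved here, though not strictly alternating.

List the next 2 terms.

The slot pattern repeats as ABB (period 3), so there are 2 interleaved tracks.
Stream A is 1, 2, 4, 8, 16, which is powers of 2.
Stream B is 60, 57, 54, 51, 48, 45, 42, 39, 36, 33, which is subtracting 3 each time.
The 16th slot belongs to stream A; its 6th term is 32.
Term 17 comes from stream B (its 11th entry): 30.

32, 30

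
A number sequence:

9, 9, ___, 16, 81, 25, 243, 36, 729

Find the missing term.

27

Positions 1, 3, 5, … form one subsequence and positions 2, 4, 6, … form another.
Track A is 9, ?, 81, 243, 729, which is successive powers of 3.
Track B is 9, 16, 25, 36, which is consecutive squares n² from n = 3.
Track A's pattern makes the blank 27.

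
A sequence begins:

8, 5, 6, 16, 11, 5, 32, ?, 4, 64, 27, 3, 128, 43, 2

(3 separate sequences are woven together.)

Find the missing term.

Split by position mod 3 into 3 tracks.
Track A is 8, 16, 32, 64, 128, which is a geometric progression (common ratio 2).
Track B is 5, 11, ?, 27, 43, which is each term equals the sum of the previous two.
Track C is 6, 5, 4, 3, 2, which is linear: a_n = 7 − n.
Filling track B at index 3 by its rule yields 16.

16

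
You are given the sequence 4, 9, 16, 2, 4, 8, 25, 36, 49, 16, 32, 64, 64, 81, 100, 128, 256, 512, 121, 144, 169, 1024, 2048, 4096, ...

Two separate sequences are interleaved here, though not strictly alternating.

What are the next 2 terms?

196, 225

Reading positions in blocks of 6 reveals the pattern AAABBB — 2 tracks woven together.
Track A: 4, 9, 16, 25, 36, 49, 64, 81, 100, 121, 144, 169 — perfect squares starting at 2².
Track B: 2, 4, 8, 16, 32, 64, 128, 256, 512, 1024, 2048, 4096 — successive powers of 2.
Term 25 comes from track A (its 13th entry): 196.
Term 26 comes from track A (its 14th entry): 225.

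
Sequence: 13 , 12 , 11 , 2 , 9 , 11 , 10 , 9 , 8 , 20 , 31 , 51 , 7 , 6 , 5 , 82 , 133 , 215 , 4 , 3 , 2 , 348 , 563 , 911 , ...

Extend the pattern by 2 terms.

1, 0

Positions follow the repeating pattern AAABBB; grouping by letter gives 2 tracks.
Track A: 13, 12, 11, 10, 9, 8, 7, 6, 5, 4, 3, 2. Linear: a_n = 14 − n.
Track B: 2, 9, 11, 20, 31, 51, 82, 133, 215, 348, 563, 911. A Fibonacci-like recurrence a_n = a_{n-1} + a_{n-2}.
Term 25 comes from track A (its 13th entry): 1.
Term 26 comes from track A (its 14th entry): 0.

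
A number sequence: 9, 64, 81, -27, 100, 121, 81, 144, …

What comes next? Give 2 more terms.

169, -243

Reading positions in blocks of 3 reveals the pattern ABB — 2 tracks woven together.
Track A = 9, -27, 81: multiplying by -3 each time.
Track B = 64, 81, 100, 121, 144: perfect squares starting at 8².
Position 9 falls in track B as its term 6, giving 169.
Term 10 comes from track A (its 4th entry): -243.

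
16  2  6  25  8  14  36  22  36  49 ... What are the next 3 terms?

The slot pattern repeats as ABB (period 3), so there are 2 interleaved tracks.
Subsequence A: 16, 25, 36, 49. Perfect squares starting at 4².
Subsequence B: 2, 6, 8, 14, 22, 36. Fibonacci-style (each term is the sum of the two before it).
Position 11 → subsequence B, term 7 = 58.
Position 12 → subsequence B, term 8 = 94.
Position 13 falls in subsequence A as its term 5, giving 64.

58, 94, 64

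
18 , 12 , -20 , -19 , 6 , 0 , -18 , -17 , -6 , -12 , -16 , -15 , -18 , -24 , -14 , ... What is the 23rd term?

-10

Positions follow the repeating pattern AABB; grouping by letter gives 2 tracks.
Track A: 18, 12, 6, 0, -6, -12, -18, -24. Arithmetic with common difference −6.
Track B: -20, -19, -18, -17, -16, -15, -14. Linear: a_n = -21 + n.
Term 23 comes from track B (its 11th entry): -10.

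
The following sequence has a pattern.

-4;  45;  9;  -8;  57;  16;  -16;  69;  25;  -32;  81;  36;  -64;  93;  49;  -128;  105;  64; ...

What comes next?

Split by position mod 3 into 3 tracks.
Track A: -4, -8, -16, -32, -64, -128 — geometric, ×2 each step.
Track B: 45, 57, 69, 81, 93, 105 — linear: a_n = 33 + 12·n.
Track C: 9, 16, 25, 36, 49, 64 — the squares 3², 4², 5², ….
Position 19 falls in track A as its term 7, giving -256.

-256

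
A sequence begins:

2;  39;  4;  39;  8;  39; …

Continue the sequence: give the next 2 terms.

Odd-indexed and even-indexed terms follow separate rules.
Track A: 2, 4, 8 — geometric with ratio 2.
Track B: 39, 39, 39 — the constant sequence 39.
The 7th slot belongs to track A; its 4th term is 16.
Position 8 → track B, term 4 = 39.

16, 39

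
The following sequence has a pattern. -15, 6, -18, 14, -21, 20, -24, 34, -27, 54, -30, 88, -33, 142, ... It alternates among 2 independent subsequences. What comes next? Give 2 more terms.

Taking every 2nd term gives 2 separate tracks.
Stream A: -15, -18, -21, -24, -27, -30, -33 (subtracting 3 each time).
Stream B: 6, 14, 20, 34, 54, 88, 142 (each term equals the sum of the previous two).
The 15th slot belongs to stream A; its 8th term is -36.
Position 16 falls in stream B as its term 8, giving 230.

-36, 230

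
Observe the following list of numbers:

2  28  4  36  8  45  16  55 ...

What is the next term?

32

Odd-indexed and even-indexed terms follow separate rules.
Subsequence A is 2, 4, 8, 16, which is powers 2^1, 2^2, 2^3, ….
Subsequence B is 28, 36, 45, 55, which is triangular numbers starting at T_7.
Position 9 falls in subsequence A as its term 5, giving 32.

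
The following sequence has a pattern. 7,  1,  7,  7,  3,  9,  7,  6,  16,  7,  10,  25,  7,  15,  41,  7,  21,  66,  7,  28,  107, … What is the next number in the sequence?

Split by position mod 3 into 3 tracks.
Track A = 7, 7, 7, 7, 7, 7, 7: always 7.
Track B = 1, 3, 6, 10, 15, 21, 28: triangular numbers n(n+1)/2 for n = 1, 2, ….
Track C = 7, 9, 16, 25, 41, 66, 107: a Fibonacci-like recurrence a_n = a_{n-1} + a_{n-2}.
Position 22 falls in track A as its term 8, giving 7.

7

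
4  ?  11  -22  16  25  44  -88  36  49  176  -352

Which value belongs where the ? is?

Positions follow the repeating pattern AABB; grouping by letter gives 2 tracks.
Stream A is 4, ?, 16, 25, 36, 49, which is the squares 2², 3², 4², ….
Stream B is 11, -22, 44, -88, 176, -352, which is a geometric progression (common ratio -2).
Stream A's pattern makes the blank 9.

9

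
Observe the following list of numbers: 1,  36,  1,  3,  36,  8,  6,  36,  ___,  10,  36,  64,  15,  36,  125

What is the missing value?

27

Read the sequence 3 terms at a time; column i is its own pattern.
Track A is 1, 3, 6, 10, 15, which is the triangular numbers T_1, T_2, ….
Track B is 36, 36, 36, 36, 36, which is the constant sequence 36.
Track C is 1, 8, ?, 64, 125, which is perfect cubes starting at 1³.
The gap is track C's term 3; the rule gives 27.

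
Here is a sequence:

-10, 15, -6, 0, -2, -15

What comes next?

The terms cycle through 2 interleaved subsequences.
Subsequence A: -10, -6, -2. Linear: a_n = -14 + 4·n.
Subsequence B: 15, 0, -15. Linear: a_n = 30 − 15·n.
The 7th slot belongs to subsequence A; its 4th term is 2.

2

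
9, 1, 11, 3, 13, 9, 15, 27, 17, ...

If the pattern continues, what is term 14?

Taking every 2nd term gives 2 separate tracks.
Stream A: 9, 11, 13, 15, 17 — adding 2 each time.
Stream B: 1, 3, 9, 27 — powers of 3.
Position 14 → stream B, term 7 = 729.

729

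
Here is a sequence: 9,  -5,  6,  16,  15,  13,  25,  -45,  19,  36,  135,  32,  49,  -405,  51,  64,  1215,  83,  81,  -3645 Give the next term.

134

Split by position mod 3: positions 1, 4, 7, … form one track, and each other residue class forms its own.
Subsequence A = 9, 16, 25, 36, 49, 64, 81: perfect squares starting at 3².
Subsequence B = -5, 15, -45, 135, -405, 1215, -3645: geometric, ×-3 each step.
Subsequence C = 6, 13, 19, 32, 51, 83: each term equals the sum of the previous two.
Term 21 comes from subsequence C (its 7th entry): 134.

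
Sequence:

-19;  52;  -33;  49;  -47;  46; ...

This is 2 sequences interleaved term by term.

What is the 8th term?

43

Taking every 2nd term gives 2 separate tracks.
Subsequence A: -19, -33, -47. Linear: a_n = -5 − 14·n.
Subsequence B: 52, 49, 46. Arithmetic, step −3.
Position 8 falls in subsequence B as its term 4, giving 43.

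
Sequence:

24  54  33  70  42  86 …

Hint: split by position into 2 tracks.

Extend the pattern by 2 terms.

Split by position mod 2 into 2 tracks.
Track A: 24, 33, 42 — arithmetic with common difference +9.
Track B: 54, 70, 86 — arithmetic with common difference +16.
Term 7 comes from track A (its 4th entry): 51.
The 8th slot belongs to track B; its 4th term is 102.

51, 102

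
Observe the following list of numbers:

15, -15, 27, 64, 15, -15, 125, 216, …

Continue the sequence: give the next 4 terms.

The slot pattern repeats as AABB (period 4), so there are 2 interleaved tracks.
Stream A = 15, -15, 15, -15: oscillating between 15 and -15.
Stream B = 27, 64, 125, 216: consecutive cubes n³ from n = 3.
Term 9 comes from stream A (its 5th entry): 15.
Term 10 comes from stream A (its 6th entry): -15.
The 11th slot belongs to stream B; its 5th term is 343.
Position 12 falls in stream B as its term 6, giving 512.

15, -15, 343, 512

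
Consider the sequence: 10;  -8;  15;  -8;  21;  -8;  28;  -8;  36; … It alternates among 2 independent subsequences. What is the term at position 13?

The terms cycle through 2 interleaved subsequences.
Stream A: 10, 15, 21, 28, 36 — triangular numbers starting at T_4.
Stream B: -8, -8, -8, -8 — the constant sequence -8.
Position 13 falls in stream A as its term 7, giving 55.

55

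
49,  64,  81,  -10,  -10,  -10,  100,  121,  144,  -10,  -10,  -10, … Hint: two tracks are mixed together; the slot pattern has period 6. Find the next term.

Reading positions in blocks of 6 reveals the pattern AAABBB — 2 tracks woven together.
Stream A = 49, 64, 81, 100, 121, 144: the squares 7², 8², 9², ….
Stream B = -10, -10, -10, -10, -10, -10: constant -10.
Position 13 falls in stream A as its term 7, giving 169.

169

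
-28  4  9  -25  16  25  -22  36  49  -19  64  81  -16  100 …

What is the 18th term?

169

Positions follow the repeating pattern ABB; grouping by letter gives 2 tracks.
Stream A is -28, -25, -22, -19, -16, which is arithmetic with common difference +3.
Stream B is 4, 9, 16, 25, 36, 49, 64, 81, 100, which is the squares 2², 3², 4², ….
Position 18 → stream B, term 12 = 169.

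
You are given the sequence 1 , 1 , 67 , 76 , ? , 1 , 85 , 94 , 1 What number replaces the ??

Positions follow the repeating pattern AABB; grouping by letter gives 2 tracks.
Track A: 1, 1, ?, 1, 1. Always 1.
Track B: 67, 76, 85, 94. Arithmetic with common difference +9.
The gap is track A's term 3; the rule gives 1.

1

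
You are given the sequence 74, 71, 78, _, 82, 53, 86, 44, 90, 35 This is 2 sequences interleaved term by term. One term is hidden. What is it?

Split by position mod 2 into 2 tracks.
Stream A = 74, 78, 82, 86, 90: adding 4 each time.
Stream B = 71, ?, 53, 44, 35: arithmetic, step −9.
The gap is stream B's term 2; the rule gives 62.

62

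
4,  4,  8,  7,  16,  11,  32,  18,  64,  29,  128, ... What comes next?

Split by position mod 2 into 2 tracks.
Stream A is 4, 8, 16, 32, 64, 128, which is successive powers of 2.
Stream B is 4, 7, 11, 18, 29, which is Fibonacci-style (each term is the sum of the two before it).
Term 12 comes from stream B (its 6th entry): 47.

47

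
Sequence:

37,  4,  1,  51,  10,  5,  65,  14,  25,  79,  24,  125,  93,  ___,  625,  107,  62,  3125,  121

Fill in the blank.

The terms cycle through 3 interleaved subsequences.
Track A: 37, 51, 65, 79, 93, 107, 121. Linear: a_n = 23 + 14·n.
Track B: 4, 10, 14, 24, ?, 62. Each term equals the sum of the previous two.
Track C: 1, 5, 25, 125, 625, 3125. Powers of 5.
So the missing entry in track B is 38.

38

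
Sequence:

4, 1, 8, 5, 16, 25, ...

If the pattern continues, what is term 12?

3125

Odd-indexed and even-indexed terms follow separate rules.
Track A: 4, 8, 16. Successive powers of 2.
Track B: 1, 5, 25. Multiplying by 5 each time.
The 12th slot belongs to track B; its 6th term is 3125.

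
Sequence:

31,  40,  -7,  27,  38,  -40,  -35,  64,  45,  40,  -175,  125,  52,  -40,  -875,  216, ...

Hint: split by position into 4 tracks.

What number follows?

The terms cycle through 4 interleaved subsequences.
Track A: 31, 38, 45, 52 — arithmetic with common difference +7.
Track B: 40, -40, 40, -40 — oscillating between 40 and -40.
Track C: -7, -35, -175, -875 — multiplying by 5 each time.
Track D: 27, 64, 125, 216 — perfect cubes starting at 3³.
Position 17 → track A, term 5 = 59.

59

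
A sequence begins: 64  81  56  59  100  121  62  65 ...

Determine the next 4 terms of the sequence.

144, 169, 68, 71

Reading positions in blocks of 4 reveals the pattern AABB — 2 tracks woven together.
Track A is 64, 81, 100, 121, which is perfect squares starting at 8².
Track B is 56, 59, 62, 65, which is arithmetic, step +3.
Position 9 → track A, term 5 = 144.
Position 10 falls in track A as its term 6, giving 169.
The 11th slot belongs to track B; its 5th term is 68.
Position 12 falls in track B as its term 6, giving 71.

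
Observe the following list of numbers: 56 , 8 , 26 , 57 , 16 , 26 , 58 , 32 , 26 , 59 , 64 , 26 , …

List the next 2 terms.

Split by position mod 3: positions 1, 4, 7, … form one track, and each other residue class forms its own.
Track A: 56, 57, 58, 59 (arithmetic with common difference +1).
Track B: 8, 16, 32, 64 (powers 2^3, 2^4, 2^5, …).
Track C: 26, 26, 26, 26 (the constant sequence 26).
Position 13 falls in track A as its term 5, giving 60.
Position 14 → track B, term 5 = 128.

60, 128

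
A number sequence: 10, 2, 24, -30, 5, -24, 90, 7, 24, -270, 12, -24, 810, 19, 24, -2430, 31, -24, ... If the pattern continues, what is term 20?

50

Split by position mod 3 into 3 tracks.
Subsequence A: 10, -30, 90, -270, 810, -2430 — a geometric progression (common ratio -3).
Subsequence B: 2, 5, 7, 12, 19, 31 — each term equals the sum of the previous two.
Subsequence C: 24, -24, 24, -24, 24, -24 — oscillating between 24 and -24.
The 20th slot belongs to subsequence B; its 7th term is 50.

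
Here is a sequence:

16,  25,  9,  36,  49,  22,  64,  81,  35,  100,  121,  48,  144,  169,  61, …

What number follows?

Reading positions in blocks of 3 reveals the pattern AAB — 2 tracks woven together.
Track A: 16, 25, 36, 49, 64, 81, 100, 121, 144, 169 (perfect squares starting at 4²).
Track B: 9, 22, 35, 48, 61 (arithmetic, step +13).
Term 16 comes from track A (its 11th entry): 196.

196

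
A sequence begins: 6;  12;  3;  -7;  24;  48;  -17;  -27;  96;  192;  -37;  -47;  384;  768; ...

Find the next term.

Positions follow the repeating pattern AABB; grouping by letter gives 2 tracks.
Stream A: 6, 12, 24, 48, 96, 192, 384, 768. Multiplying by 2 each time.
Stream B: 3, -7, -17, -27, -37, -47. Linear: a_n = 13 − 10·n.
The 15th slot belongs to stream B; its 7th term is -57.

-57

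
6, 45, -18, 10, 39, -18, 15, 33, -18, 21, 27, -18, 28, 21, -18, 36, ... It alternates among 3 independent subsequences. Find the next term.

Read the sequence 3 terms at a time; column i is its own pattern.
Track A is 6, 10, 15, 21, 28, 36, which is triangular numbers n(n+1)/2 for n = 3, 4, ….
Track B is 45, 39, 33, 27, 21, which is arithmetic with common difference −6.
Track C is -18, -18, -18, -18, -18, which is the constant sequence -18.
Position 17 → track B, term 6 = 15.

15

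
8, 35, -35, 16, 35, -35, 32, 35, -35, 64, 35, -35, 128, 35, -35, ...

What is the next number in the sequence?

256

The slot pattern repeats as ABB (period 3), so there are 2 interleaved tracks.
Track A is 8, 16, 32, 64, 128, which is powers 2^3, 2^4, 2^5, ….
Track B is 35, -35, 35, -35, 35, -35, 35, -35, 35, -35, which is alternating ±35.
Term 16 comes from track A (its 6th entry): 256.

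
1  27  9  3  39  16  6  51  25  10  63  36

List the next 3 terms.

Split by position mod 3: positions 1, 4, 7, … form one track, and each other residue class forms its own.
Stream A: 1, 3, 6, 10 (the triangular numbers T_1, T_2, …).
Stream B: 27, 39, 51, 63 (linear: a_n = 15 + 12·n).
Stream C: 9, 16, 25, 36 (consecutive squares n² from n = 3).
Term 13 comes from stream A (its 5th entry): 15.
Position 14 → stream B, term 5 = 75.
Position 15 falls in stream C as its term 5, giving 49.

15, 75, 49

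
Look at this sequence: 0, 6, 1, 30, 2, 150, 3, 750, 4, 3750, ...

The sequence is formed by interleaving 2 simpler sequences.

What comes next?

5

Positions 1, 3, 5, … form one subsequence and positions 2, 4, 6, … form another.
Track A is 0, 1, 2, 3, 4, which is adding 1 each time.
Track B is 6, 30, 150, 750, 3750, which is geometric, ×5 each step.
Position 11 falls in track A as its term 6, giving 5.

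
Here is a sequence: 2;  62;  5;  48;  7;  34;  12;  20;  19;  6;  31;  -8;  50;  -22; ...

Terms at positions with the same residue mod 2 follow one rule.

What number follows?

Split by position mod 2 into 2 tracks.
Stream A: 2, 5, 7, 12, 19, 31, 50 — Fibonacci-style (each term is the sum of the two before it).
Stream B: 62, 48, 34, 20, 6, -8, -22 — arithmetic, step −14.
The 15th slot belongs to stream A; its 8th term is 81.

81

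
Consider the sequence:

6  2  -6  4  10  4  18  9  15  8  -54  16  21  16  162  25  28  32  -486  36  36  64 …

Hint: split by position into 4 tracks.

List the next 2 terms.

Taking every 4th term gives 4 separate tracks.
Track A: 6, 10, 15, 21, 28, 36 — triangular numbers starting at T_3.
Track B: 2, 4, 8, 16, 32, 64 — successive powers of 2.
Track C: -6, 18, -54, 162, -486 — geometric with ratio -3.
Track D: 4, 9, 16, 25, 36 — perfect squares starting at 2².
Position 23 → track C, term 6 = 1458.
Position 24 → track D, term 6 = 49.

1458, 49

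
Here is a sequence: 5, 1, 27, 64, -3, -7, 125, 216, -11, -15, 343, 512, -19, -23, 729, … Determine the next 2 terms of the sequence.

The slot pattern repeats as AABB (period 4), so there are 2 interleaved tracks.
Track A: 5, 1, -3, -7, -11, -15, -19, -23 (subtracting 4 each time).
Track B: 27, 64, 125, 216, 343, 512, 729 (perfect cubes starting at 3³).
Term 16 comes from track B (its 8th entry): 1000.
Term 17 comes from track A (its 9th entry): -27.

1000, -27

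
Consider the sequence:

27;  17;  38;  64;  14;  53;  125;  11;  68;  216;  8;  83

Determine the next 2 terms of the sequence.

343, 5

Split by position mod 3 into 3 tracks.
Stream A: 27, 64, 125, 216 — the cubes 3³, 4³, 5³, ….
Stream B: 17, 14, 11, 8 — linear: a_n = 20 − 3·n.
Stream C: 38, 53, 68, 83 — linear: a_n = 23 + 15·n.
Term 13 comes from stream A (its 5th entry): 343.
Position 14 → stream B, term 5 = 5.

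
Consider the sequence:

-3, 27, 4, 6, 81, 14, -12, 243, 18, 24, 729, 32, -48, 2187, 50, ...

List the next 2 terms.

Split by position mod 3 into 3 tracks.
Subsequence A: -3, 6, -12, 24, -48 (geometric, ×-2 each step).
Subsequence B: 27, 81, 243, 729, 2187 (successive powers of 3).
Subsequence C: 4, 14, 18, 32, 50 (Fibonacci-style (each term is the sum of the two before it)).
Term 16 comes from subsequence A (its 6th entry): 96.
Term 17 comes from subsequence B (its 6th entry): 6561.

96, 6561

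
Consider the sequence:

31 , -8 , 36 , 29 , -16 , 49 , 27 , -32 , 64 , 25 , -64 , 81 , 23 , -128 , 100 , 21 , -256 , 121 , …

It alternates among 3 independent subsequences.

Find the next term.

Read the sequence 3 terms at a time; column i is its own pattern.
Track A: 31, 29, 27, 25, 23, 21 (arithmetic, step −2).
Track B: -8, -16, -32, -64, -128, -256 (geometric with ratio 2).
Track C: 36, 49, 64, 81, 100, 121 (perfect squares starting at 6²).
The 19th slot belongs to track A; its 7th term is 19.

19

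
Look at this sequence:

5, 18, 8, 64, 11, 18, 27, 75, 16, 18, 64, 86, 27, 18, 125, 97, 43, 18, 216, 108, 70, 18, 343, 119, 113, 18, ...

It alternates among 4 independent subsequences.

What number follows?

Read the sequence 4 terms at a time; column i is its own pattern.
Track A is 5, 11, 16, 27, 43, 70, 113, which is Fibonacci-style (each term is the sum of the two before it).
Track B is 18, 18, 18, 18, 18, 18, 18, which is constant 18.
Track C is 8, 27, 64, 125, 216, 343, which is consecutive cubes n³ from n = 2.
Track D is 64, 75, 86, 97, 108, 119, which is linear: a_n = 53 + 11·n.
Position 27 falls in track C as its term 7, giving 512.

512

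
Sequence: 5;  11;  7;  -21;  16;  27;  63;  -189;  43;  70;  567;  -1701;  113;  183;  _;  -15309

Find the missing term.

The slot pattern repeats as AABB (period 4), so there are 2 interleaved tracks.
Track A is 5, 11, 16, 27, 43, 70, 113, 183, which is each term equals the sum of the previous two.
Track B is 7, -21, 63, -189, 567, -1701, ?, -15309, which is geometric with ratio -3.
Track B's pattern makes the blank 5103.

5103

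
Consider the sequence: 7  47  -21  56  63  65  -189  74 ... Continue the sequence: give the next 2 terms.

Positions 1, 3, 5, … form one subsequence and positions 2, 4, 6, … form another.
Subsequence A: 7, -21, 63, -189 (multiplying by -3 each time).
Subsequence B: 47, 56, 65, 74 (linear: a_n = 38 + 9·n).
Position 9 falls in subsequence A as its term 5, giving 567.
Position 10 falls in subsequence B as its term 5, giving 83.

567, 83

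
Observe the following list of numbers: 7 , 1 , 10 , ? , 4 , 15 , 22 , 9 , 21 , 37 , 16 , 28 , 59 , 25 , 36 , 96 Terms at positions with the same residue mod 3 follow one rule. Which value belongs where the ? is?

Taking every 3rd term gives 3 separate tracks.
Stream A: 7, ?, 22, 37, 59, 96. Fibonacci-style (each term is the sum of the two before it).
Stream B: 1, 4, 9, 16, 25. The squares 1², 2², 3², ….
Stream C: 10, 15, 21, 28, 36. Triangular numbers n(n+1)/2 for n = 4, 5, ….
Stream A's pattern makes the blank 15.

15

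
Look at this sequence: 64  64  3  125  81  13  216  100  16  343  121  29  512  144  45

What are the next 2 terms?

Split by position mod 3: positions 1, 4, 7, … form one track, and each other residue class forms its own.
Stream A is 64, 125, 216, 343, 512, which is the cubes 4³, 5³, 6³, ….
Stream B is 64, 81, 100, 121, 144, which is perfect squares starting at 8².
Stream C is 3, 13, 16, 29, 45, which is each term equals the sum of the previous two.
Position 16 → stream A, term 6 = 729.
The 17th slot belongs to stream B; its 6th term is 169.

729, 169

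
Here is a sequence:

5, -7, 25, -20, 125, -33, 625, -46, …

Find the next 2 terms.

3125, -59

Split by position mod 2 into 2 tracks.
Track A: 5, 25, 125, 625 — powers 5^1, 5^2, 5^3, ….
Track B: -7, -20, -33, -46 — arithmetic, step −13.
Term 9 comes from track A (its 5th entry): 3125.
Position 10 → track B, term 5 = -59.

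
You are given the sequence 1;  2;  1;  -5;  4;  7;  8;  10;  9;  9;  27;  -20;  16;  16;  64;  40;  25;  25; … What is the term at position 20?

-80

Taking every 4th term gives 4 separate tracks.
Stream A: 1, 4, 9, 16, 25 — consecutive squares n² from n = 1.
Stream B: 2, 7, 9, 16, 25 — each term equals the sum of the previous two.
Stream C: 1, 8, 27, 64 — perfect cubes starting at 1³.
Stream D: -5, 10, -20, 40 — multiplying by -2 each time.
Position 20 falls in stream D as its term 5, giving -80.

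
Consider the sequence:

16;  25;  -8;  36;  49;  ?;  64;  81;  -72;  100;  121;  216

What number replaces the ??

24

The slot pattern repeats as AAB (period 3), so there are 2 interleaved tracks.
Subsequence A: 16, 25, 36, 49, 64, 81, 100, 121 — consecutive squares n² from n = 4.
Subsequence B: -8, ?, -72, 216 — a geometric progression (common ratio -3).
Filling subsequence B at index 2 by its rule yields 24.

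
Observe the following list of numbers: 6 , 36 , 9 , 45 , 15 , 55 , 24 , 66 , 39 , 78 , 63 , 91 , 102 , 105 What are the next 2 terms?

Odd-indexed and even-indexed terms follow separate rules.
Stream A: 6, 9, 15, 24, 39, 63, 102. A Fibonacci-like recurrence a_n = a_{n-1} + a_{n-2}.
Stream B: 36, 45, 55, 66, 78, 91, 105. The triangular numbers T_8, T_9, ….
Position 15 → stream A, term 8 = 165.
Position 16 falls in stream B as its term 8, giving 120.

165, 120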